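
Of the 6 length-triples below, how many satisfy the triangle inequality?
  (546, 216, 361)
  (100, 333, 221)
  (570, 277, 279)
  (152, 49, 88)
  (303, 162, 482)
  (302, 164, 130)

1

(216,361,546): 216+361 > 546 → valid
(100,221,333): 100+221 ≤ 333 → not valid
(277,279,570): 277+279 ≤ 570 → not valid
(49,88,152): 49+88 ≤ 152 → not valid
(162,303,482): 162+303 ≤ 482 → not valid
(130,164,302): 130+164 ≤ 302 → not valid
1 of the 6 triples forms a triangle.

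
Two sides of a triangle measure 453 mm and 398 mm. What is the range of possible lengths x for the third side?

By the triangle inequality, x must be less than 453 + 398 = 851 and greater than |453 − 398| = 55.

55 < x < 851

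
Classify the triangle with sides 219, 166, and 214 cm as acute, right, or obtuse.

acute

Compare the square of the longest side to the sum of squares of the other two: 166² + 214² = 73352 > 47961 = 219².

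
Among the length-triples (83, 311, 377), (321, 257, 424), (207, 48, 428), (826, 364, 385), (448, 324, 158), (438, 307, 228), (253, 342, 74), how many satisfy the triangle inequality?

4

(83,311,377): 83+311 > 377 → valid
(257,321,424): 257+321 > 424 → valid
(48,207,428): 48+207 ≤ 428 → not valid
(364,385,826): 364+385 ≤ 826 → not valid
(158,324,448): 158+324 > 448 → valid
(228,307,438): 228+307 > 438 → valid
(74,253,342): 74+253 ≤ 342 → not valid
4 of the 7 triples form a triangle.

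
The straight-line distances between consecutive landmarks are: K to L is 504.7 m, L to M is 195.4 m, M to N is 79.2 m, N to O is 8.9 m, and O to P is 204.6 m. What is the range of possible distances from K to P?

The maximum is all hops collinear in one direction: 504.7 + 195.4 + 79.2 + 8.9 + 204.6 = 992.8.
The longest hop is 504.7; the others sum to 488.1. Folding the others back against it leaves at least 504.7 − 488.1 = 16.6.

16.6 ≤ KP ≤ 992.8 m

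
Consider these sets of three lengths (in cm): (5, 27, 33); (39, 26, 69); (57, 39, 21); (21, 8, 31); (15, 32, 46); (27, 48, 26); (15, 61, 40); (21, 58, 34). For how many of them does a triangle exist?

(5,27,33): 5+27 ≤ 33 → not valid
(26,39,69): 26+39 ≤ 69 → not valid
(21,39,57): 21+39 > 57 → valid
(8,21,31): 8+21 ≤ 31 → not valid
(15,32,46): 15+32 > 46 → valid
(26,27,48): 26+27 > 48 → valid
(15,40,61): 15+40 ≤ 61 → not valid
(21,34,58): 21+34 ≤ 58 → not valid
3 of the 8 triples form a triangle.

3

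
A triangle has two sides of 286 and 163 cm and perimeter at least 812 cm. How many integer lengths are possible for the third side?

Triangle inequality: 123 < x < 449. Perimeter ≥ 812 gives x ≥ 812 − 286 − 163 = 363.
So 363 ≤ x < 449; integers 363 through 448: 86 values.

86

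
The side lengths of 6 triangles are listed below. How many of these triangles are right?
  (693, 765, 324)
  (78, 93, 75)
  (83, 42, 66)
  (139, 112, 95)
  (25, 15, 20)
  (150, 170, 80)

3

(693,765,324): 324²+693² = 585225 = 765² → right
(78,93,75): 75²+78² = 11709 > 8649 = 93² → acute
(83,42,66): 42²+66² = 6120 < 6889 = 83² → obtuse
(139,112,95): 95²+112² = 21569 > 19321 = 139² → acute
(25,15,20): 15²+20² = 625 = 25² → right
(150,170,80): 80²+150² = 28900 = 170² → right
3 of the 6 are right.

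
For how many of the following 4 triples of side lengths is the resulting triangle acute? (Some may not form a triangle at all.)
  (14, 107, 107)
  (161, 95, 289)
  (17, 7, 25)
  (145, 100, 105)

1

(14,107,107): 14²+107² = 11645 > 11449 = 107² → acute
(161,95,289): 95+161 ≤ 289, not a triangle
(17,7,25): 7+17 ≤ 25, not a triangle
(145,100,105): 100²+105² = 21025 = 145² → right
1 of the 4 is acute.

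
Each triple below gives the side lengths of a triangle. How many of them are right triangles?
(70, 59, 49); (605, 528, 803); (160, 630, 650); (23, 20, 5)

(70,59,49): 49²+59² = 5882 > 4900 = 70² → acute
(605,528,803): 528²+605² = 644809 = 803² → right
(160,630,650): 160²+630² = 422500 = 650² → right
(23,20,5): 5²+20² = 425 < 529 = 23² → obtuse
2 of the 4 are right.

2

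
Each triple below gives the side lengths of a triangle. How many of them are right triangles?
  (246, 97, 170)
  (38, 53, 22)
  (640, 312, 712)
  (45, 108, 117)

2

(246,97,170): 97²+170² = 38309 < 60516 = 246² → obtuse
(38,53,22): 22²+38² = 1928 < 2809 = 53² → obtuse
(640,312,712): 312²+640² = 506944 = 712² → right
(45,108,117): 45²+108² = 13689 = 117² → right
2 of the 4 are right.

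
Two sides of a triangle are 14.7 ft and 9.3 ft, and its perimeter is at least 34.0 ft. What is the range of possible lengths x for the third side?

Triangle inequality alone gives 5.4 < x < 24.0.
The perimeter condition gives x ≥ 34.0 − 14.7 − 9.3 = 10.0.
Intersecting the two: 10.0 ≤ x < 24.0.

10.0 ≤ x < 24.0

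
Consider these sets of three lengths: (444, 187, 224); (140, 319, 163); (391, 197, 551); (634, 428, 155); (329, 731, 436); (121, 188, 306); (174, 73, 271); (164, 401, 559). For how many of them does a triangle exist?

4

(187,224,444): 187+224 ≤ 444 → not valid
(140,163,319): 140+163 ≤ 319 → not valid
(197,391,551): 197+391 > 551 → valid
(155,428,634): 155+428 ≤ 634 → not valid
(329,436,731): 329+436 > 731 → valid
(121,188,306): 121+188 > 306 → valid
(73,174,271): 73+174 ≤ 271 → not valid
(164,401,559): 164+401 > 559 → valid
4 of the 8 triples form a triangle.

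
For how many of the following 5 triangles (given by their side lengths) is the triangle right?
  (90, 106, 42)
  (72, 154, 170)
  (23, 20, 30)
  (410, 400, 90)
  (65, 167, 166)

(90,106,42): 42²+90² = 9864 < 11236 = 106² → obtuse
(72,154,170): 72²+154² = 28900 = 170² → right
(23,20,30): 20²+23² = 929 > 900 = 30² → acute
(410,400,90): 90²+400² = 168100 = 410² → right
(65,167,166): 65²+166² = 31781 > 27889 = 167² → acute
2 of the 5 are right.

2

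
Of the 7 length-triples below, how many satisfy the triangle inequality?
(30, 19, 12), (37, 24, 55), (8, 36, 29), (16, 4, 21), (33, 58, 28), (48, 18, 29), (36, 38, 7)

5

(12,19,30): 12+19 > 30 → valid
(24,37,55): 24+37 > 55 → valid
(8,29,36): 8+29 > 36 → valid
(4,16,21): 4+16 ≤ 21 → not valid
(28,33,58): 28+33 > 58 → valid
(18,29,48): 18+29 ≤ 48 → not valid
(7,36,38): 7+36 > 38 → valid
5 of the 7 triples form a triangle.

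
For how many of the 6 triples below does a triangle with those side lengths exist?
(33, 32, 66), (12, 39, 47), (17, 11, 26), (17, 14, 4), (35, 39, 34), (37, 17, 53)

5

(32,33,66): 32+33 ≤ 66 → not valid
(12,39,47): 12+39 > 47 → valid
(11,17,26): 11+17 > 26 → valid
(4,14,17): 4+14 > 17 → valid
(34,35,39): 34+35 > 39 → valid
(17,37,53): 17+37 > 53 → valid
5 of the 6 triples form a triangle.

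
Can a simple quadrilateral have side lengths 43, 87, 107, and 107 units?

A quadrilateral exists iff every side is shorter than the sum of the others — equivalently, the longest side is less than the sum of the rest.
Longest side 107 < 237 (sum of the remaining 3), so yes.

Yes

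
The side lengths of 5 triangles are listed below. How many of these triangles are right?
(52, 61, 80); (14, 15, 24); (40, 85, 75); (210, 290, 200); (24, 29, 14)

2

(52,61,80): 52²+61² = 6425 > 6400 = 80² → acute
(14,15,24): 14²+15² = 421 < 576 = 24² → obtuse
(40,85,75): 40²+75² = 7225 = 85² → right
(210,290,200): 200²+210² = 84100 = 290² → right
(24,29,14): 14²+24² = 772 < 841 = 29² → obtuse
2 of the 5 are right.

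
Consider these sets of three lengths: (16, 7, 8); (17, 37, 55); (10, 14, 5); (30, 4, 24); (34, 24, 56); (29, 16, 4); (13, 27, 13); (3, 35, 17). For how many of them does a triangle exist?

2

(7,8,16): 7+8 ≤ 16 → not valid
(17,37,55): 17+37 ≤ 55 → not valid
(5,10,14): 5+10 > 14 → valid
(4,24,30): 4+24 ≤ 30 → not valid
(24,34,56): 24+34 > 56 → valid
(4,16,29): 4+16 ≤ 29 → not valid
(13,13,27): 13+13 ≤ 27 → not valid
(3,17,35): 3+17 ≤ 35 → not valid
2 of the 8 triples form a triangle.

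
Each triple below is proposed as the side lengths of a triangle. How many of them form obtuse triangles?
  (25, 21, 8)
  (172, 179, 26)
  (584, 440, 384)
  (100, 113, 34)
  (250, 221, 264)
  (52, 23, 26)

3

(25,21,8): 8²+21² = 505 < 625 = 25² → obtuse
(172,179,26): 26²+172² = 30260 < 32041 = 179² → obtuse
(584,440,384): 384²+440² = 341056 = 584² → right
(100,113,34): 34²+100² = 11156 < 12769 = 113² → obtuse
(250,221,264): 221²+250² = 111341 > 69696 = 264² → acute
(52,23,26): 23+26 ≤ 52, not a triangle
3 of the 6 are obtuse.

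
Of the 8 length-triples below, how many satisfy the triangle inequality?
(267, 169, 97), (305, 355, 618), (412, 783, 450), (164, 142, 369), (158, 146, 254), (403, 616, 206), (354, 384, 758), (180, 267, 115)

(97,169,267): 97+169 ≤ 267 → not valid
(305,355,618): 305+355 > 618 → valid
(412,450,783): 412+450 > 783 → valid
(142,164,369): 142+164 ≤ 369 → not valid
(146,158,254): 146+158 > 254 → valid
(206,403,616): 206+403 ≤ 616 → not valid
(354,384,758): 354+384 ≤ 758 → not valid
(115,180,267): 115+180 > 267 → valid
4 of the 8 triples form a triangle.

4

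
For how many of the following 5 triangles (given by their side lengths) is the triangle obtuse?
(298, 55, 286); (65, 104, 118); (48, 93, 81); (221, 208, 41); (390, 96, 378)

(298,55,286): 55²+286² = 84821 < 88804 = 298² → obtuse
(65,104,118): 65²+104² = 15041 > 13924 = 118² → acute
(48,93,81): 48²+81² = 8865 > 8649 = 93² → acute
(221,208,41): 41²+208² = 44945 < 48841 = 221² → obtuse
(390,96,378): 96²+378² = 152100 = 390² → right
2 of the 5 are obtuse.

2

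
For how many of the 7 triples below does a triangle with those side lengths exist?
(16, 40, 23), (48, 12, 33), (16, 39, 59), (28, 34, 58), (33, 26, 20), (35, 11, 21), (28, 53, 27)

(16,23,40): 16+23 ≤ 40 → not valid
(12,33,48): 12+33 ≤ 48 → not valid
(16,39,59): 16+39 ≤ 59 → not valid
(28,34,58): 28+34 > 58 → valid
(20,26,33): 20+26 > 33 → valid
(11,21,35): 11+21 ≤ 35 → not valid
(27,28,53): 27+28 > 53 → valid
3 of the 7 triples form a triangle.

3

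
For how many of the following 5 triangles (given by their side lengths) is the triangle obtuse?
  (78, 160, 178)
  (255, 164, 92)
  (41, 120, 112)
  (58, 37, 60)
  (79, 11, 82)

3

(78,160,178): 78²+160² = 31684 = 178² → right
(255,164,92): 92²+164² = 35360 < 65025 = 255² → obtuse
(41,120,112): 41²+112² = 14225 < 14400 = 120² → obtuse
(58,37,60): 37²+58² = 4733 > 3600 = 60² → acute
(79,11,82): 11²+79² = 6362 < 6724 = 82² → obtuse
3 of the 5 are obtuse.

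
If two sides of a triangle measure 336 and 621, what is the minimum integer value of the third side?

286

The third side must be strictly greater than |336 − 621| = 285.
The smallest integer above 285 is 286.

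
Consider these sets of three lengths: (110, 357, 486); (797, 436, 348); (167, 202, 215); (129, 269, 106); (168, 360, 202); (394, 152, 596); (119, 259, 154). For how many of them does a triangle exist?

3

(110,357,486): 110+357 ≤ 486 → not valid
(348,436,797): 348+436 ≤ 797 → not valid
(167,202,215): 167+202 > 215 → valid
(106,129,269): 106+129 ≤ 269 → not valid
(168,202,360): 168+202 > 360 → valid
(152,394,596): 152+394 ≤ 596 → not valid
(119,154,259): 119+154 > 259 → valid
3 of the 7 triples form a triangle.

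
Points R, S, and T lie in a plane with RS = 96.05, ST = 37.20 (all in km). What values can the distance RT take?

By the triangle inequality, |96.05 − 37.20| ≤ RT ≤ 96.05 + 37.20.

58.85 ≤ RT ≤ 133.25 km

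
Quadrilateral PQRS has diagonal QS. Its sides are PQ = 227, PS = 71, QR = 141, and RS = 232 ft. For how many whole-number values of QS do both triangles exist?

From triangle PQS: 156 < QS < 298.
From triangle RQS: 91 < QS < 373.
Intersection: 156 < QS < 298, so integers 157 through 297: 141 values.

141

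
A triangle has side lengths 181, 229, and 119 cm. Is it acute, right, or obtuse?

obtuse

Compare the square of the longest side to the sum of squares of the other two: 119² + 181² = 46922 < 52441 = 229².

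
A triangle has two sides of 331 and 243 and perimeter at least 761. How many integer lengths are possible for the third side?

Triangle inequality: 88 < x < 574. Perimeter ≥ 761 gives x ≥ 761 − 331 − 243 = 187.
So 187 ≤ x < 574; integers 187 through 573: 387 values.

387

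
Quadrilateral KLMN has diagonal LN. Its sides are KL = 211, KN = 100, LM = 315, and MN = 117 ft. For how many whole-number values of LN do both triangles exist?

From triangle KLN: 111 < LN < 311.
From triangle MLN: 198 < LN < 432.
Intersection: 198 < LN < 311, so integers 199 through 310: 112 values.

112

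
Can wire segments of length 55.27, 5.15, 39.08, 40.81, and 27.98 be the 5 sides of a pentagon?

A pentagon exists iff every side is shorter than the sum of the others — equivalently, the longest side is less than the sum of the rest.
Longest side 55.27 < 113.02 (sum of the remaining 4), so yes.

Yes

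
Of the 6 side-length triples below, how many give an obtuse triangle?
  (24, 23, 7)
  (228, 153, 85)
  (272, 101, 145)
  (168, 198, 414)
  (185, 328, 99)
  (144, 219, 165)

1

(24,23,7): 7²+23² = 578 > 576 = 24² → acute
(228,153,85): 85²+153² = 30634 < 51984 = 228² → obtuse
(272,101,145): 101+145 ≤ 272, not a triangle
(168,198,414): 168+198 ≤ 414, not a triangle
(185,328,99): 99+185 ≤ 328, not a triangle
(144,219,165): 144²+165² = 47961 = 219² → right
1 of the 6 is obtuse.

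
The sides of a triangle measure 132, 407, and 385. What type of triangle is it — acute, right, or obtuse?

right

Compare the square of the longest side to the sum of squares of the other two: 132² + 385² = 165649 = 407².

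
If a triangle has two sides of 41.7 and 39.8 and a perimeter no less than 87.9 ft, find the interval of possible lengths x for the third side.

6.4 ≤ x < 81.5 ft

Triangle inequality alone gives 1.9 < x < 81.5.
The perimeter condition gives x ≥ 87.9 − 41.7 − 39.8 = 6.4.
Intersecting the two: 6.4 ≤ x < 81.5.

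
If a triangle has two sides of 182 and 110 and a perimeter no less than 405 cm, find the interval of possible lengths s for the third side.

Triangle inequality alone gives 72 < s < 292.
The perimeter condition gives s ≥ 405 − 182 − 110 = 113.
Intersecting the two: 113 ≤ s < 292.

113 ≤ s < 292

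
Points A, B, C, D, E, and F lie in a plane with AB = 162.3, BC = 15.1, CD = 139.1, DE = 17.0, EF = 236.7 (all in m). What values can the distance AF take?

The maximum is all hops collinear in one direction: 162.3 + 15.1 + 139.1 + 17.0 + 236.7 = 570.2.
The longest hop is 236.7; the others sum to 333.5. Since 236.7 ≤ 333.5, the path can fold back on itself completely, so the minimum distance is 0.

0 ≤ AF ≤ 570.2 m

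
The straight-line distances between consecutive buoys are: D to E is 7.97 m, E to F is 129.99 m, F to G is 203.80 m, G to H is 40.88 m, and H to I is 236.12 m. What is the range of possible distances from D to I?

The maximum is all hops collinear in one direction: 7.97 + 129.99 + 203.80 + 40.88 + 236.12 = 618.76.
The longest hop is 236.12; the others sum to 382.64. Since 236.12 ≤ 382.64, the path can fold back on itself completely, so the minimum distance is 0.

0 ≤ DI ≤ 618.76 m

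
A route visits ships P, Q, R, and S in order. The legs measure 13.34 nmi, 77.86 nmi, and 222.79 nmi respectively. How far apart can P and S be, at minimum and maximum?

131.59 ≤ PS ≤ 313.99 nmi

The maximum is all hops collinear in one direction: 13.34 + 77.86 + 222.79 = 313.99.
The longest hop is 222.79; the others sum to 91.20. Folding the others back against it leaves at least 222.79 − 91.20 = 131.59.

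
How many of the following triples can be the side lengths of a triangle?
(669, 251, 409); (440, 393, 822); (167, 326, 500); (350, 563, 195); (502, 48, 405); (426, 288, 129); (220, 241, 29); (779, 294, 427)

2

(251,409,669): 251+409 ≤ 669 → not valid
(393,440,822): 393+440 > 822 → valid
(167,326,500): 167+326 ≤ 500 → not valid
(195,350,563): 195+350 ≤ 563 → not valid
(48,405,502): 48+405 ≤ 502 → not valid
(129,288,426): 129+288 ≤ 426 → not valid
(29,220,241): 29+220 > 241 → valid
(294,427,779): 294+427 ≤ 779 → not valid
2 of the 8 triples form a triangle.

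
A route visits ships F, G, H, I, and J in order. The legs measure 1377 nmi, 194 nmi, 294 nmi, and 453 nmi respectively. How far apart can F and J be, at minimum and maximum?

The maximum is all hops collinear in one direction: 1377 + 194 + 294 + 453 = 2318.
The longest hop is 1377; the others sum to 941. Folding the others back against it leaves at least 1377 − 941 = 436.

436 ≤ FJ ≤ 2318 nmi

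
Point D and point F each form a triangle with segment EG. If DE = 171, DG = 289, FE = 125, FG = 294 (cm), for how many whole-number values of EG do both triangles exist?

249

From triangle DEG: 118 < EG < 460.
From triangle FEG: 169 < EG < 419.
Intersection: 169 < EG < 419, so integers 170 through 418: 249 values.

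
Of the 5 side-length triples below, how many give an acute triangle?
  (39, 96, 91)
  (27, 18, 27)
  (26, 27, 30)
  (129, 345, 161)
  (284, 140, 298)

(39,96,91): 39²+91² = 9802 > 9216 = 96² → acute
(27,18,27): 18²+27² = 1053 > 729 = 27² → acute
(26,27,30): 26²+27² = 1405 > 900 = 30² → acute
(129,345,161): 129+161 ≤ 345, not a triangle
(284,140,298): 140²+284² = 100256 > 88804 = 298² → acute
4 of the 5 are acute.

4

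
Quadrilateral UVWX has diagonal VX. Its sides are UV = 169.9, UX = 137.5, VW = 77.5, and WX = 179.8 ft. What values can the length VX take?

From triangle UVX: |169.9 − 137.5| < VX < 169.9 + 137.5, i.e. 32.4 < VX < 307.4.
From triangle WVX: 102.3 < VX < 257.3.
Both must hold, so VX lies in the intersection.

102.3 < VX < 257.3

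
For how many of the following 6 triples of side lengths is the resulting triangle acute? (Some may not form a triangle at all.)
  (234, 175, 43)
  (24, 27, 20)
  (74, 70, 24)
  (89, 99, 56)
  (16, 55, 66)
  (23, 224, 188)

2

(234,175,43): 43+175 ≤ 234, not a triangle
(24,27,20): 20²+24² = 976 > 729 = 27² → acute
(74,70,24): 24²+70² = 5476 = 74² → right
(89,99,56): 56²+89² = 11057 > 9801 = 99² → acute
(16,55,66): 16²+55² = 3281 < 4356 = 66² → obtuse
(23,224,188): 23+188 ≤ 224, not a triangle
2 of the 6 are acute.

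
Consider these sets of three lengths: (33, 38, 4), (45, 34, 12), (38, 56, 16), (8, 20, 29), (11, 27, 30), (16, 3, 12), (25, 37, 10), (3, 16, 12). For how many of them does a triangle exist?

(4,33,38): 4+33 ≤ 38 → not valid
(12,34,45): 12+34 > 45 → valid
(16,38,56): 16+38 ≤ 56 → not valid
(8,20,29): 8+20 ≤ 29 → not valid
(11,27,30): 11+27 > 30 → valid
(3,12,16): 3+12 ≤ 16 → not valid
(10,25,37): 10+25 ≤ 37 → not valid
(3,12,16): 3+12 ≤ 16 → not valid
2 of the 8 triples form a triangle.

2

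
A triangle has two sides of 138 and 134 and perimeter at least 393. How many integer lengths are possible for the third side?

Triangle inequality: 4 < x < 272. Perimeter ≥ 393 gives x ≥ 393 − 138 − 134 = 121.
So 121 ≤ x < 272; integers 121 through 271: 151 values.

151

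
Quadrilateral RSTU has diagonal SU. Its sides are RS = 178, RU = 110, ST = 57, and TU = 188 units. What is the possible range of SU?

131 < SU < 245

From triangle RSU: |178 − 110| < SU < 178 + 110, i.e. 68 < SU < 288.
From triangle TSU: 131 < SU < 245.
Both must hold, so SU lies in the intersection.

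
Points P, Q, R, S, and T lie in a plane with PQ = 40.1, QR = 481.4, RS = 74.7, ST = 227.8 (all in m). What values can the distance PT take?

138.8 ≤ PT ≤ 824.0 m

The maximum is all hops collinear in one direction: 40.1 + 481.4 + 74.7 + 227.8 = 824.0.
The longest hop is 481.4; the others sum to 342.6. Folding the others back against it leaves at least 481.4 − 342.6 = 138.8.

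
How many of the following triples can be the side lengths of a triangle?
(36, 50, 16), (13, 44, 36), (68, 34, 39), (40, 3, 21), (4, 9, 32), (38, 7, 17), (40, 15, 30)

(16,36,50): 16+36 > 50 → valid
(13,36,44): 13+36 > 44 → valid
(34,39,68): 34+39 > 68 → valid
(3,21,40): 3+21 ≤ 40 → not valid
(4,9,32): 4+9 ≤ 32 → not valid
(7,17,38): 7+17 ≤ 38 → not valid
(15,30,40): 15+30 > 40 → valid
4 of the 7 triples form a triangle.

4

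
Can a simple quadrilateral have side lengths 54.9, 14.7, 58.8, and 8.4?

A quadrilateral exists iff every side is shorter than the sum of the others — equivalently, the longest side is less than the sum of the rest.
Longest side 58.8 < 78.0 (sum of the remaining 3), so yes.

Yes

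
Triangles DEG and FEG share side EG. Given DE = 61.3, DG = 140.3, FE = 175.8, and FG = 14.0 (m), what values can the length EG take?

161.8 < EG < 189.8

From triangle DEG: |61.3 − 140.3| < EG < 61.3 + 140.3, i.e. 79.0 < EG < 201.6.
From triangle FEG: 161.8 < EG < 189.8.
Both must hold, so EG lies in the intersection.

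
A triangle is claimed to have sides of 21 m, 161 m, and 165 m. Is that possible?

Yes

The longest side is 165, and the other two sum to 182.
Since 182 > 165, the triangle inequality holds.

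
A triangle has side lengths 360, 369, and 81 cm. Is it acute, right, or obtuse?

Compare the square of the longest side to the sum of squares of the other two: 81² + 360² = 136161 = 369².

right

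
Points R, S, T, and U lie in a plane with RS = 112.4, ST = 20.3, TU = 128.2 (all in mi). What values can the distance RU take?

0 ≤ RU ≤ 260.9 mi

The maximum is all hops collinear in one direction: 112.4 + 20.3 + 128.2 = 260.9.
The longest hop is 128.2; the others sum to 132.7. Since 128.2 ≤ 132.7, the path can fold back on itself completely, so the minimum distance is 0.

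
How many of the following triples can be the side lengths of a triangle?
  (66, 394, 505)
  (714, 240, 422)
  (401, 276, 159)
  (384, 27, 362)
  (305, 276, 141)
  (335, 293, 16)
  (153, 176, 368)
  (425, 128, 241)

3

(66,394,505): 66+394 ≤ 505 → not valid
(240,422,714): 240+422 ≤ 714 → not valid
(159,276,401): 159+276 > 401 → valid
(27,362,384): 27+362 > 384 → valid
(141,276,305): 141+276 > 305 → valid
(16,293,335): 16+293 ≤ 335 → not valid
(153,176,368): 153+176 ≤ 368 → not valid
(128,241,425): 128+241 ≤ 425 → not valid
3 of the 8 triples form a triangle.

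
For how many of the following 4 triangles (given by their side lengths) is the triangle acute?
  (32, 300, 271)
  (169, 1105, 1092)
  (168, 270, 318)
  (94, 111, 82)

(32,300,271): 32²+271² = 74465 < 90000 = 300² → obtuse
(169,1105,1092): 169²+1092² = 1221025 = 1105² → right
(168,270,318): 168²+270² = 101124 = 318² → right
(94,111,82): 82²+94² = 15560 > 12321 = 111² → acute
1 of the 4 is acute.

1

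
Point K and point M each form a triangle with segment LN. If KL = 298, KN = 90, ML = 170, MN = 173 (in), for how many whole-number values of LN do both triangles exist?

From triangle KLN: 208 < LN < 388.
From triangle MLN: 3 < LN < 343.
Intersection: 208 < LN < 343, so integers 209 through 342: 134 values.

134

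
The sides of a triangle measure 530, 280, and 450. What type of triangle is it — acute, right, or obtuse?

Compare the square of the longest side to the sum of squares of the other two: 280² + 450² = 280900 = 530².

right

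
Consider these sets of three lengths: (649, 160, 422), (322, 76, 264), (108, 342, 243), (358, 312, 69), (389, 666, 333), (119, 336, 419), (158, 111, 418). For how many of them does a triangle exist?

(160,422,649): 160+422 ≤ 649 → not valid
(76,264,322): 76+264 > 322 → valid
(108,243,342): 108+243 > 342 → valid
(69,312,358): 69+312 > 358 → valid
(333,389,666): 333+389 > 666 → valid
(119,336,419): 119+336 > 419 → valid
(111,158,418): 111+158 ≤ 418 → not valid
5 of the 7 triples form a triangle.

5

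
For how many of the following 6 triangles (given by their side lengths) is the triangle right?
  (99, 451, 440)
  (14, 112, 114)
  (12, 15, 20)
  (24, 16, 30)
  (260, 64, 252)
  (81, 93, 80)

2

(99,451,440): 99²+440² = 203401 = 451² → right
(14,112,114): 14²+112² = 12740 < 12996 = 114² → obtuse
(12,15,20): 12²+15² = 369 < 400 = 20² → obtuse
(24,16,30): 16²+24² = 832 < 900 = 30² → obtuse
(260,64,252): 64²+252² = 67600 = 260² → right
(81,93,80): 80²+81² = 12961 > 8649 = 93² → acute
2 of the 6 are right.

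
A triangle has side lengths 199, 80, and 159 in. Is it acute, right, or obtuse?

obtuse

Compare the square of the longest side to the sum of squares of the other two: 80² + 159² = 31681 < 39601 = 199².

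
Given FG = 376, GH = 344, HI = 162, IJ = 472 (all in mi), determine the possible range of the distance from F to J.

The maximum is all hops collinear in one direction: 376 + 344 + 162 + 472 = 1354.
The longest hop is 472; the others sum to 882. Since 472 ≤ 882, the path can fold back on itself completely, so the minimum distance is 0.

0 ≤ FJ ≤ 1354 mi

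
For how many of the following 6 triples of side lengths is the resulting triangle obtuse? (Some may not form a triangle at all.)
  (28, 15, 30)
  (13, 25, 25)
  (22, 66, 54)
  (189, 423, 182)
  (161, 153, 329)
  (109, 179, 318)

1

(28,15,30): 15²+28² = 1009 > 900 = 30² → acute
(13,25,25): 13²+25² = 794 > 625 = 25² → acute
(22,66,54): 22²+54² = 3400 < 4356 = 66² → obtuse
(189,423,182): 182+189 ≤ 423, not a triangle
(161,153,329): 153+161 ≤ 329, not a triangle
(109,179,318): 109+179 ≤ 318, not a triangle
1 of the 6 is obtuse.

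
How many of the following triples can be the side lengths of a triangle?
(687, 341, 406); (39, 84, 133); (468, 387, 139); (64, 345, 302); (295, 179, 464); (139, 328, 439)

5

(341,406,687): 341+406 > 687 → valid
(39,84,133): 39+84 ≤ 133 → not valid
(139,387,468): 139+387 > 468 → valid
(64,302,345): 64+302 > 345 → valid
(179,295,464): 179+295 > 464 → valid
(139,328,439): 139+328 > 439 → valid
5 of the 6 triples form a triangle.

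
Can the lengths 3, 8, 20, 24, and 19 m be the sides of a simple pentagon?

A pentagon exists iff every side is shorter than the sum of the others — equivalently, the longest side is less than the sum of the rest.
Longest side 24 < 50 (sum of the remaining 4), so yes.

Yes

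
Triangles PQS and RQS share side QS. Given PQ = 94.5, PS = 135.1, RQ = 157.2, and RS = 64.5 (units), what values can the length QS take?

92.7 < QS < 221.7

From triangle PQS: |94.5 − 135.1| < QS < 94.5 + 135.1, i.e. 40.6 < QS < 229.6.
From triangle RQS: 92.7 < QS < 221.7.
Both must hold, so QS lies in the intersection.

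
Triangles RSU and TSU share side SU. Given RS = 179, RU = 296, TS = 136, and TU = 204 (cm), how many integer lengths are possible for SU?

From triangle RSU: 117 < SU < 475.
From triangle TSU: 68 < SU < 340.
Intersection: 117 < SU < 340, so integers 118 through 339: 222 values.

222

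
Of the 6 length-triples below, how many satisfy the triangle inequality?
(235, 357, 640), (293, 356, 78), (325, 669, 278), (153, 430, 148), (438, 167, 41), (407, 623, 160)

1

(235,357,640): 235+357 ≤ 640 → not valid
(78,293,356): 78+293 > 356 → valid
(278,325,669): 278+325 ≤ 669 → not valid
(148,153,430): 148+153 ≤ 430 → not valid
(41,167,438): 41+167 ≤ 438 → not valid
(160,407,623): 160+407 ≤ 623 → not valid
1 of the 6 triples forms a triangle.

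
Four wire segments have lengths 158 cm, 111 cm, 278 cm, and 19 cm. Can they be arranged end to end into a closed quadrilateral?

A quadrilateral exists iff every side is shorter than the sum of the others — equivalently, the longest side is less than the sum of the rest.
Longest side 278 < 288 (sum of the remaining 3), so yes.

Yes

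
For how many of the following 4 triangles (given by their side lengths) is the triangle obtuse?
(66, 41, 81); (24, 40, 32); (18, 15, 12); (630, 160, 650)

(66,41,81): 41²+66² = 6037 < 6561 = 81² → obtuse
(24,40,32): 24²+32² = 1600 = 40² → right
(18,15,12): 12²+15² = 369 > 324 = 18² → acute
(630,160,650): 160²+630² = 422500 = 650² → right
1 of the 4 is obtuse.

1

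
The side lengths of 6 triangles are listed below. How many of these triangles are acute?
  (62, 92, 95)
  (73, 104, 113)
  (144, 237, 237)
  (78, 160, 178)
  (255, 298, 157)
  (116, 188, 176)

5

(62,92,95): 62²+92² = 12308 > 9025 = 95² → acute
(73,104,113): 73²+104² = 16145 > 12769 = 113² → acute
(144,237,237): 144²+237² = 76905 > 56169 = 237² → acute
(78,160,178): 78²+160² = 31684 = 178² → right
(255,298,157): 157²+255² = 89674 > 88804 = 298² → acute
(116,188,176): 116²+176² = 44432 > 35344 = 188² → acute
5 of the 6 are acute.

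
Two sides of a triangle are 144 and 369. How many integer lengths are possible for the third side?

287

The third side lies in the open interval (225, 513).
Integers from 226 to 512 inclusive: 512 − 226 + 1 = 287.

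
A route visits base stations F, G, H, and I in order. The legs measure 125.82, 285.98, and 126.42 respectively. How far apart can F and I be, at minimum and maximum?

33.74 ≤ FI ≤ 538.22

The maximum is all hops collinear in one direction: 125.82 + 285.98 + 126.42 = 538.22.
The longest hop is 285.98; the others sum to 252.24. Folding the others back against it leaves at least 285.98 − 252.24 = 33.74.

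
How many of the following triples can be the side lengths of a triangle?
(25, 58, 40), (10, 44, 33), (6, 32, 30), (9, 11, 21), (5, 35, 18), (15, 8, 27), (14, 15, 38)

(25,40,58): 25+40 > 58 → valid
(10,33,44): 10+33 ≤ 44 → not valid
(6,30,32): 6+30 > 32 → valid
(9,11,21): 9+11 ≤ 21 → not valid
(5,18,35): 5+18 ≤ 35 → not valid
(8,15,27): 8+15 ≤ 27 → not valid
(14,15,38): 14+15 ≤ 38 → not valid
2 of the 7 triples form a triangle.

2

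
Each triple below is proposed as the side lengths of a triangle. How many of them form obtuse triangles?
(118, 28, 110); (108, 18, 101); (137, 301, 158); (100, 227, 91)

2

(118,28,110): 28²+110² = 12884 < 13924 = 118² → obtuse
(108,18,101): 18²+101² = 10525 < 11664 = 108² → obtuse
(137,301,158): 137+158 ≤ 301, not a triangle
(100,227,91): 91+100 ≤ 227, not a triangle
2 of the 4 are obtuse.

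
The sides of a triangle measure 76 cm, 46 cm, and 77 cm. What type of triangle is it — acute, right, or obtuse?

acute

Compare the square of the longest side to the sum of squares of the other two: 46² + 76² = 7892 > 5929 = 77².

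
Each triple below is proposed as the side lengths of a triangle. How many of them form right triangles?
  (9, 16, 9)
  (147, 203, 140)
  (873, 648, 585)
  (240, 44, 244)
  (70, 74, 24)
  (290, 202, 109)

4

(9,16,9): 9²+9² = 162 < 256 = 16² → obtuse
(147,203,140): 140²+147² = 41209 = 203² → right
(873,648,585): 585²+648² = 762129 = 873² → right
(240,44,244): 44²+240² = 59536 = 244² → right
(70,74,24): 24²+70² = 5476 = 74² → right
(290,202,109): 109²+202² = 52685 < 84100 = 290² → obtuse
4 of the 6 are right.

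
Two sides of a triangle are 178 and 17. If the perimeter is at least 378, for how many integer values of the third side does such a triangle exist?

Triangle inequality: 161 < x < 195. Perimeter ≥ 378 gives x ≥ 378 − 178 − 17 = 183.
So 183 ≤ x < 195; integers 183 through 194: 12 values.

12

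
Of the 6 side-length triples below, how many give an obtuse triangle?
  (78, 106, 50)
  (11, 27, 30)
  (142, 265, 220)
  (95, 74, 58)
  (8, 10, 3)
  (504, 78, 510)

5

(78,106,50): 50²+78² = 8584 < 11236 = 106² → obtuse
(11,27,30): 11²+27² = 850 < 900 = 30² → obtuse
(142,265,220): 142²+220² = 68564 < 70225 = 265² → obtuse
(95,74,58): 58²+74² = 8840 < 9025 = 95² → obtuse
(8,10,3): 3²+8² = 73 < 100 = 10² → obtuse
(504,78,510): 78²+504² = 260100 = 510² → right
5 of the 6 are obtuse.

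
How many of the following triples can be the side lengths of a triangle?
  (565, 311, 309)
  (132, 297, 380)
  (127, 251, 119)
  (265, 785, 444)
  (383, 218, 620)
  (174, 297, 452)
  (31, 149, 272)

(309,311,565): 309+311 > 565 → valid
(132,297,380): 132+297 > 380 → valid
(119,127,251): 119+127 ≤ 251 → not valid
(265,444,785): 265+444 ≤ 785 → not valid
(218,383,620): 218+383 ≤ 620 → not valid
(174,297,452): 174+297 > 452 → valid
(31,149,272): 31+149 ≤ 272 → not valid
3 of the 7 triples form a triangle.

3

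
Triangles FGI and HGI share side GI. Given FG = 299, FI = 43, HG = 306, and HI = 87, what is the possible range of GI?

From triangle FGI: |299 − 43| < GI < 299 + 43, i.e. 256 < GI < 342.
From triangle HGI: 219 < GI < 393.
Both must hold, so GI lies in the intersection.

256 < GI < 342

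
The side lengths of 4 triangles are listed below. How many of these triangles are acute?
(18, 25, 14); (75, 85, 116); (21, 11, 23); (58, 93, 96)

(18,25,14): 14²+18² = 520 < 625 = 25² → obtuse
(75,85,116): 75²+85² = 12850 < 13456 = 116² → obtuse
(21,11,23): 11²+21² = 562 > 529 = 23² → acute
(58,93,96): 58²+93² = 12013 > 9216 = 96² → acute
2 of the 4 are acute.

2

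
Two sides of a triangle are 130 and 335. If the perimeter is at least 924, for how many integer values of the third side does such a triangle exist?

Triangle inequality: 205 < x < 465. Perimeter ≥ 924 gives x ≥ 924 − 130 − 335 = 459.
So 459 ≤ x < 465; integers 459 through 464: 6 values.

6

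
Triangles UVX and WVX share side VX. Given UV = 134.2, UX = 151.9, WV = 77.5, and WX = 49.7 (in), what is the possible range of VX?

27.8 < VX < 127.2

From triangle UVX: |134.2 − 151.9| < VX < 134.2 + 151.9, i.e. 17.7 < VX < 286.1.
From triangle WVX: 27.8 < VX < 127.2.
Both must hold, so VX lies in the intersection.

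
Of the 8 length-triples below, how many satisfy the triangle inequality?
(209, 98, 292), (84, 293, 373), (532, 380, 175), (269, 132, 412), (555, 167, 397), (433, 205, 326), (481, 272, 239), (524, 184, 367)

(98,209,292): 98+209 > 292 → valid
(84,293,373): 84+293 > 373 → valid
(175,380,532): 175+380 > 532 → valid
(132,269,412): 132+269 ≤ 412 → not valid
(167,397,555): 167+397 > 555 → valid
(205,326,433): 205+326 > 433 → valid
(239,272,481): 239+272 > 481 → valid
(184,367,524): 184+367 > 524 → valid
7 of the 8 triples form a triangle.

7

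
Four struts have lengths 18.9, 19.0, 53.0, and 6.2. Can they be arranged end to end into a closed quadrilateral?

No

For a quadrilateral, each side must be shorter than the sum of the others.
Here the longest side is 53.0, but the remaining 3 sides sum to only 44.1.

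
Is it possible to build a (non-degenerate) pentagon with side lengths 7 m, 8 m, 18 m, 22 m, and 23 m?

A pentagon exists iff every side is shorter than the sum of the others — equivalently, the longest side is less than the sum of the rest.
Longest side 23 < 55 (sum of the remaining 4), so yes.

Yes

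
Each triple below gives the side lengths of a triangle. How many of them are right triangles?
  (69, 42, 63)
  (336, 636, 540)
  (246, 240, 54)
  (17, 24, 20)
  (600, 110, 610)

(69,42,63): 42²+63² = 5733 > 4761 = 69² → acute
(336,636,540): 336²+540² = 404496 = 636² → right
(246,240,54): 54²+240² = 60516 = 246² → right
(17,24,20): 17²+20² = 689 > 576 = 24² → acute
(600,110,610): 110²+600² = 372100 = 610² → right
3 of the 5 are right.

3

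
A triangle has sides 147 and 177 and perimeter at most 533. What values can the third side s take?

30 < s ≤ 209

Triangle inequality alone gives 30 < s < 324.
The perimeter condition gives s ≤ 533 − 147 − 177 = 209.
Intersecting the two: 30 < s ≤ 209.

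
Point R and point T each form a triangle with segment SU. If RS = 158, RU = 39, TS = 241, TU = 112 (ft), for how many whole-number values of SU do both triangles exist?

67

From triangle RSU: 119 < SU < 197.
From triangle TSU: 129 < SU < 353.
Intersection: 129 < SU < 197, so integers 130 through 196: 67 values.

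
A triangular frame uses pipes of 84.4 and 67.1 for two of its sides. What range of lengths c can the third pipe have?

By the triangle inequality, c must be less than 84.4 + 67.1 = 151.5 and greater than |84.4 − 67.1| = 17.3.

17.3 < c < 151.5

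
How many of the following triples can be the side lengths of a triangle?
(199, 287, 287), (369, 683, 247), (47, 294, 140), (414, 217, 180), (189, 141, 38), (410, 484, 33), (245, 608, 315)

(199,287,287): 199+287 > 287 → valid
(247,369,683): 247+369 ≤ 683 → not valid
(47,140,294): 47+140 ≤ 294 → not valid
(180,217,414): 180+217 ≤ 414 → not valid
(38,141,189): 38+141 ≤ 189 → not valid
(33,410,484): 33+410 ≤ 484 → not valid
(245,315,608): 245+315 ≤ 608 → not valid
1 of the 7 triples forms a triangle.

1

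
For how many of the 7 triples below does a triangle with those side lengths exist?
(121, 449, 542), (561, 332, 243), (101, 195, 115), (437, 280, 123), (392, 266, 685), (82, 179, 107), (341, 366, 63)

(121,449,542): 121+449 > 542 → valid
(243,332,561): 243+332 > 561 → valid
(101,115,195): 101+115 > 195 → valid
(123,280,437): 123+280 ≤ 437 → not valid
(266,392,685): 266+392 ≤ 685 → not valid
(82,107,179): 82+107 > 179 → valid
(63,341,366): 63+341 > 366 → valid
5 of the 7 triples form a triangle.

5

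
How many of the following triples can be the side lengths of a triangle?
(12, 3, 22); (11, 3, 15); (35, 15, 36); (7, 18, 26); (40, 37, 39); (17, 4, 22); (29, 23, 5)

2

(3,12,22): 3+12 ≤ 22 → not valid
(3,11,15): 3+11 ≤ 15 → not valid
(15,35,36): 15+35 > 36 → valid
(7,18,26): 7+18 ≤ 26 → not valid
(37,39,40): 37+39 > 40 → valid
(4,17,22): 4+17 ≤ 22 → not valid
(5,23,29): 5+23 ≤ 29 → not valid
2 of the 7 triples form a triangle.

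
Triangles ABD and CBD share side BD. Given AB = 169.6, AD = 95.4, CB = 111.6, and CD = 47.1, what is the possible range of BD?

74.2 < BD < 158.7

From triangle ABD: |169.6 − 95.4| < BD < 169.6 + 95.4, i.e. 74.2 < BD < 265.0.
From triangle CBD: 64.5 < BD < 158.7.
Both must hold, so BD lies in the intersection.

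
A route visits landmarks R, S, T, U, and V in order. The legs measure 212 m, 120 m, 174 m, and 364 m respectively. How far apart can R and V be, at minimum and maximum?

The maximum is all hops collinear in one direction: 212 + 120 + 174 + 364 = 870.
The longest hop is 364; the others sum to 506. Since 364 ≤ 506, the path can fold back on itself completely, so the minimum distance is 0.

0 ≤ RV ≤ 870 m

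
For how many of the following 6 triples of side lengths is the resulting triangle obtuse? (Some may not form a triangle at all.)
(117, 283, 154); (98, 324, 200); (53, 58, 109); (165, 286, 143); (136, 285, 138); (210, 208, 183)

2

(117,283,154): 117+154 ≤ 283, not a triangle
(98,324,200): 98+200 ≤ 324, not a triangle
(53,58,109): 53²+58² = 6173 < 11881 = 109² → obtuse
(165,286,143): 143²+165² = 47674 < 81796 = 286² → obtuse
(136,285,138): 136+138 ≤ 285, not a triangle
(210,208,183): 183²+208² = 76753 > 44100 = 210² → acute
2 of the 6 are obtuse.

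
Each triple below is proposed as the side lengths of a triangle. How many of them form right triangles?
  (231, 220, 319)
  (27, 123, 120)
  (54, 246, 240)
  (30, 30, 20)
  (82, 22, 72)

3

(231,220,319): 220²+231² = 101761 = 319² → right
(27,123,120): 27²+120² = 15129 = 123² → right
(54,246,240): 54²+240² = 60516 = 246² → right
(30,30,20): 20²+30² = 1300 > 900 = 30² → acute
(82,22,72): 22²+72² = 5668 < 6724 = 82² → obtuse
3 of the 5 are right.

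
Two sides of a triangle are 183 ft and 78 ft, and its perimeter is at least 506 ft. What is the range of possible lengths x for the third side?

Triangle inequality alone gives 105 < x < 261.
The perimeter condition gives x ≥ 506 − 183 − 78 = 245.
Intersecting the two: 245 ≤ x < 261.

245 ≤ x < 261 ft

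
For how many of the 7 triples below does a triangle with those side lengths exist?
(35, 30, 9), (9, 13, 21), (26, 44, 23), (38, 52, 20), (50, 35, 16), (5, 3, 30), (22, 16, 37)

(9,30,35): 9+30 > 35 → valid
(9,13,21): 9+13 > 21 → valid
(23,26,44): 23+26 > 44 → valid
(20,38,52): 20+38 > 52 → valid
(16,35,50): 16+35 > 50 → valid
(3,5,30): 3+5 ≤ 30 → not valid
(16,22,37): 16+22 > 37 → valid
6 of the 7 triples form a triangle.

6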